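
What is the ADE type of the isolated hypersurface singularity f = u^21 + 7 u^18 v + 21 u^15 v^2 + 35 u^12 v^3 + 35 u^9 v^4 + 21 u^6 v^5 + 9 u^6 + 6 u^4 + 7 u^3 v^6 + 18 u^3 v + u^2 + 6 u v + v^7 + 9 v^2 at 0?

A6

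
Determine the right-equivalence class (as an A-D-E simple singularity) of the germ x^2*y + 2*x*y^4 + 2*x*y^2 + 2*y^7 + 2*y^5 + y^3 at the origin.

D8

The Hessian of f at 0 has rank 0. Corank 2; j^3 = y*(x + y)^2 has shape L^2 M (L != M), so D-series; mu = 8 gives D_8.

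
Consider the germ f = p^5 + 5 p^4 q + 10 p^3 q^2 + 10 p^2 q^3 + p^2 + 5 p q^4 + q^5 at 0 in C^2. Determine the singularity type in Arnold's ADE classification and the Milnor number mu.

The Hessian of f at 0 is [[2, 0], [0, 0]] with rank 1, so corank 1. A Groebner basis of the Jacobian ideal J(f) in C{p,q} is {q^4, p}; counting standard monomials gives mu = 4. Corank 1: A-series; mu = 4 gives A_4.

Type A_{4}, Milnor number mu = 4.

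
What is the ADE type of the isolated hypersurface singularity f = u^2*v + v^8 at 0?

D_{9}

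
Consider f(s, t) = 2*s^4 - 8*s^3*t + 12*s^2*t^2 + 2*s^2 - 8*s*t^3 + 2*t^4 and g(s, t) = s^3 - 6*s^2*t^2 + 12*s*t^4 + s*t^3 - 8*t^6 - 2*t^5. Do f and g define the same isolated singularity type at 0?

The Hessian of f at 0 is [[4, 0], [0, 0]] with rank 1, so corank 1. A Groebner basis of the Jacobian ideal J(f) in C{s,t} is {t^3, s}; counting standard monomials gives mu = 3. Corank 1: A-series; mu = 3 gives A_3. The Hessian of g at 0 is [[0, 0], [0, 0]] with rank 0, so corank 2. A Groebner basis of the Jacobian ideal J(g) in C{s,t} is {-s^2/4 + t^4 - t^3/12, s^3, s^2*t + s^2/12 + t^3/36, -s^2/2 + s*t^2 - t^3/6}; counting standard monomials gives mu = 7. Corank 2; j^3 = s^3 is a perfect cube, so E-series; the 4-jet and mu = 7 give E_7. f is A_3 but g is E_7, hence not right-equivalent.

No.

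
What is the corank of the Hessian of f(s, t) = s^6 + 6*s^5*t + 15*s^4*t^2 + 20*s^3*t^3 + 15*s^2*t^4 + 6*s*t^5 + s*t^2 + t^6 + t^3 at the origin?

The Hessian at 0 is [[0, 0], [0, 0]] of rank 0; hence corank 2.

2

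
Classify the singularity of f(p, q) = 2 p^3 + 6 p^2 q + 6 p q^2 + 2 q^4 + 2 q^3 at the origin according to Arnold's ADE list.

E6

The Hessian of f at 0 has rank 0. Corank 2; j^3 = 2*(p + q)^3 is a perfect cube, so E-series; the 4-jet and mu = 6 give E_6.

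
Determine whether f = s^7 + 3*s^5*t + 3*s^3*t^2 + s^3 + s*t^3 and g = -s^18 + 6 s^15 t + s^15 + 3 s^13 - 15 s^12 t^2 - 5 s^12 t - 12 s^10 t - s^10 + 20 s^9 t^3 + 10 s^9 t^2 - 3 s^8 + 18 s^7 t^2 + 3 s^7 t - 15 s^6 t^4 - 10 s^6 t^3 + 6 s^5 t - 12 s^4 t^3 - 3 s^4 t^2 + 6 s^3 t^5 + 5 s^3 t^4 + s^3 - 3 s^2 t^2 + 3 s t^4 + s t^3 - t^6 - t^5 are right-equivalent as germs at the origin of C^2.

Yes.

The Hessian of f at 0 has rank 0. Corank 2; j^3 = s^3 is a perfect cube, so E-series; the 4-jet and mu = 7 give E_7. The Hessian of g at 0 has rank 0. Corank 2; j^3 = s^3 is a perfect cube, so E-series; the 4-jet and mu = 7 give E_7. Both have type E_7, hence right-equivalent.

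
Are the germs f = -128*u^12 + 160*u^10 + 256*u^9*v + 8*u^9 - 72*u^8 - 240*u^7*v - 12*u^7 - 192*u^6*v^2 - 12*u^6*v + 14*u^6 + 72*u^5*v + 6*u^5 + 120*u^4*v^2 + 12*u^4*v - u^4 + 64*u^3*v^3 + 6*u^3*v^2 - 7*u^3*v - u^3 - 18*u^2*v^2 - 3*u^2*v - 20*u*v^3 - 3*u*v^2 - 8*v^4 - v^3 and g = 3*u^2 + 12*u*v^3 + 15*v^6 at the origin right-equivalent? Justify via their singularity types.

No.

The Hessian of f at 0 is [[0, 0], [0, 0]] with rank 0, so corank 2. A Groebner basis of the Jacobian ideal J(f) in C{u,v} is {3*u^2 + 6*u*v + v^4 + v^3 + 3*v^2, u^3 + 9*u^2 + 18*u*v + 4*v^3 + 9*v^2, u^2*v - 5*u^2 - 10*u*v - 8*v^3/3 - 5*v^2, 2*u^2 + u*v^2 + 4*u*v + 5*v^3/3 + 2*v^2}; counting standard monomials gives mu = 7. Corank 2; j^3 = -(u + v)^3 is a perfect cube, so E-series; the 4-jet and mu = 7 give E_7. The Hessian of g at 0 is [[6, 0], [0, 0]] with rank 1, so corank 1. A Groebner basis of the Jacobian ideal J(g) in C{u,v} is {u*v^2, u/2 + v^3, u^2}; counting standard monomials gives mu = 5. Corank 1: A-series; mu = 5 gives A_5. f is E_7 but g is A_5, hence not right-equivalent.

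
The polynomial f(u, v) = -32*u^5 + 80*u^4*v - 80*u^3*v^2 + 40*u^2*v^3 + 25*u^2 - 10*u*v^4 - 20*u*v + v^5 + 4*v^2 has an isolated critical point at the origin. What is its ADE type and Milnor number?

Type A_4, Milnor number mu = 4.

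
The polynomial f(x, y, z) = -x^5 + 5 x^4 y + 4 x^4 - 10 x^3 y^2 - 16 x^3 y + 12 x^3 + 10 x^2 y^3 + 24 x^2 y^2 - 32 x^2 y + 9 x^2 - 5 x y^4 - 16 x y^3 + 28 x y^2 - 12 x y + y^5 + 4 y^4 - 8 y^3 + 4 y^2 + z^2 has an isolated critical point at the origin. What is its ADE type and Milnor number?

Type A4, Milnor number mu = 4.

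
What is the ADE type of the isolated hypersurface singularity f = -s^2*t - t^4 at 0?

The Hessian of f at 0 has rank 0. Corank 2; j^3 = -s^2*t has shape L^2 M (L != M), so D-series; mu = 5 gives D_5.

D_5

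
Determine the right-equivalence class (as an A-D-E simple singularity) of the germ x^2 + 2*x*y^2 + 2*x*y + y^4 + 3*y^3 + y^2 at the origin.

The Hessian of f at 0 has rank 1. Corank 1: A-series; mu = 2 gives A_2.

A_2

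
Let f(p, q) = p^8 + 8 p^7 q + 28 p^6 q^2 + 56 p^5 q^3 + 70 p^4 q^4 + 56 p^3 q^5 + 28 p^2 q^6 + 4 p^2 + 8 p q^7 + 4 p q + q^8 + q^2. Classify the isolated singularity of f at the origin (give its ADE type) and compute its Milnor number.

Type A7, Milnor number mu = 7.

The Hessian of f at 0 has rank 1. Corank 1: A-series; mu = 7 gives A_7.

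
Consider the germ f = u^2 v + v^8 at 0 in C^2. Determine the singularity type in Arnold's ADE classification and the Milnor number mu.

The Hessian of f at 0 has rank 0. Corank 2; j^3 = u^2*v has shape L^2 M (L != M), so D-series; mu = 9 gives D_9.

Type D_{9}, Milnor number mu = 9.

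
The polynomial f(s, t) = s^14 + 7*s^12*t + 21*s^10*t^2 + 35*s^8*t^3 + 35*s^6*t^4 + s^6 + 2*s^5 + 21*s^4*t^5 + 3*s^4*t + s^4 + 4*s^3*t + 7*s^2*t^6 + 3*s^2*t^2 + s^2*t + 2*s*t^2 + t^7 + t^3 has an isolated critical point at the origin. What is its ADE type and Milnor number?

Type D8, Milnor number mu = 8.

The Hessian of f at 0 is [[0, 0], [0, 0]] with rank 0, so corank 2. A Groebner basis of the Jacobian ideal J(f) in C{s,t} is {-s^2/6 + s*t^3 - 5*s*t^2/2 + s*t/3 - 11*t^3/6 + t^2/2, s^2/2 + 7*s*t^2/2 + t^4 + 5*t^3/2 - t^2/2, s^3 - s^2/6 + 7*s*t^2/2 - 11*s*t/3 + 7*t^3/6 - 7*t^2/2, s^2*t + s*t + t^2}; counting standard monomials gives mu = 8. Corank 2; j^3 = t*(s + t)^2 has shape L^2 M (L != M), so D-series; mu = 8 gives D_8.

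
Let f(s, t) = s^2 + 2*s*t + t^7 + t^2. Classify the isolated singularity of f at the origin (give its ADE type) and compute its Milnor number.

The Hessian of f at 0 is [[2, 2], [2, 2]] with rank 1, so corank 1. A Groebner basis of the Jacobian ideal J(f) in C{s,t} is {t^6, s + t}; counting standard monomials gives mu = 6. Corank 1: A-series; mu = 6 gives A_6.

Type A_{6}, Milnor number mu = 6.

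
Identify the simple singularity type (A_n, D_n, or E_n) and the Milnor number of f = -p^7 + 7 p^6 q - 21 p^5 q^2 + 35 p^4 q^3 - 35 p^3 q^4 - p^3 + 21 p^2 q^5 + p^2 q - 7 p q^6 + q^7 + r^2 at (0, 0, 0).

Type D_8, Milnor number mu = 8.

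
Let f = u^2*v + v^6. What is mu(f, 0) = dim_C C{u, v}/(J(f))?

7

The Hessian of f at 0 is [[0, 0], [0, 0]] with rank 0, so corank 2. A Groebner basis of the Jacobian ideal J(f) in C{u,v} is {u^2/6 + v^5, u^3, u*v}; counting standard monomials gives mu = 7. Corank 2; j^3 = u^2*v has shape L^2 M (L != M), so D-series; mu = 7 gives D_7.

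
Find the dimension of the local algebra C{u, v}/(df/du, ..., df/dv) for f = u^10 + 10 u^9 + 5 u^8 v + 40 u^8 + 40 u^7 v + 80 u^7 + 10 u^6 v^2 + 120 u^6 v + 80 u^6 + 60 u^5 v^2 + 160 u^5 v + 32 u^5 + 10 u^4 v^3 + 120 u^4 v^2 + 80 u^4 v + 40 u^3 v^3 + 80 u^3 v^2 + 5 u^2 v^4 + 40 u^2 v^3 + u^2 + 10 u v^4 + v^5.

The Hessian of f at 0 is [[2, 0], [0, 0]] with rank 1, so corank 1. A Groebner basis of the Jacobian ideal J(f) in C{u,v} is {v^4, u}; counting standard monomials gives mu = 4. Corank 1: A-series; mu = 4 gives A_4.

4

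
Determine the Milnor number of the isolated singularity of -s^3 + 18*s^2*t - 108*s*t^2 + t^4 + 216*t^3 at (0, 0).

The Hessian of f at 0 has rank 0. Corank 2; j^3 = -(s - 6*t)^3 is a perfect cube, so E-series; the 4-jet and mu = 6 give E_6.

6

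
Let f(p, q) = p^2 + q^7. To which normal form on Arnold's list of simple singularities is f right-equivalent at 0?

The Hessian of f at 0 has rank 1. Corank 1: A-series; mu = 6 gives A_6.

A_{6}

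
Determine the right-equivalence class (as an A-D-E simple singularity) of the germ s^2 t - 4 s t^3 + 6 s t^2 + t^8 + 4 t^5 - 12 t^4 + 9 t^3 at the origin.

D_{9}

The Hessian of f at 0 is [[0, 0], [0, 0]] with rank 0, so corank 2. A Groebner basis of the Jacobian ideal J(f) in C{s,t} is {s^4 - 27*s^3 - 189*s^2*t - 12*s^2 - 843*s*t^2/2 - 873*s*t/4 - 2187*t^2/4, s^3*t + 9*s^3/2 + 27*s^2*t + s^2 + 52*s*t^2 + 93*s*t/4 + 243*t^2/4, -s^3/2 + s^2*t^2 - 3*s^2*t/2, -s*t/2 + t^3 - 3*t^2/2}; counting standard monomials gives mu = 9. Corank 2; j^3 = t*(s + 3*t)^2 has shape L^2 M (L != M), so D-series; mu = 9 gives D_9.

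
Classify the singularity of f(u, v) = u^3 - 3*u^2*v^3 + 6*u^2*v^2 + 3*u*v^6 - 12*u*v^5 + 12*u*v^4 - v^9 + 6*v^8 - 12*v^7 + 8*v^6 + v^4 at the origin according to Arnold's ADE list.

E_{6}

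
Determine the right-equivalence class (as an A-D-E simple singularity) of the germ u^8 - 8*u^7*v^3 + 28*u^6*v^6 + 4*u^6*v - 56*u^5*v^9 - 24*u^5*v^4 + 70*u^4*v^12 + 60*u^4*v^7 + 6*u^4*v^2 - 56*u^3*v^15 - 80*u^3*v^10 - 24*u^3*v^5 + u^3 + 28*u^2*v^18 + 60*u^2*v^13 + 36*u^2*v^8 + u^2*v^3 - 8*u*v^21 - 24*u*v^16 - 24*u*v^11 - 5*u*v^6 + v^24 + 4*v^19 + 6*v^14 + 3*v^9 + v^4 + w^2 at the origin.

The Hessian of f at 0 has rank 1. Corank 2; j^3 = u^3 is a perfect cube, so E-series; the 4-jet and mu = 6 give E_6.

E6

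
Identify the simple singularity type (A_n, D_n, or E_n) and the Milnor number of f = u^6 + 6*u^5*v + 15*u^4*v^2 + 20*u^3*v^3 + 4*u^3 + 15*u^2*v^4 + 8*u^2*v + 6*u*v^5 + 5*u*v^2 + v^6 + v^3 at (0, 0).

Type D_{7}, Milnor number mu = 7.

The Hessian of f at 0 is [[0, 0], [0, 0]] with rank 0, so corank 2. A Groebner basis of the Jacobian ideal J(f) in C{u,v} is {-32*u*v/3 + v^5 - 16*v^2/3, u*v^2 + v^3/2, u^2 + 3*u*v/2 + v^2/2}; counting standard monomials gives mu = 7. Corank 2; j^3 = (u + v)*(2*u + v)^2 has shape L^2 M (L != M), so D-series; mu = 7 gives D_7.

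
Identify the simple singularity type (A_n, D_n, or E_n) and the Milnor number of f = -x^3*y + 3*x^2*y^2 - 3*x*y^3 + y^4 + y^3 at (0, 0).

Type E_7, Milnor number mu = 7.

The Hessian of f at 0 has rank 0. Corank 2; j^3 = y^3 is a perfect cube, so E-series; the 4-jet and mu = 7 give E_7.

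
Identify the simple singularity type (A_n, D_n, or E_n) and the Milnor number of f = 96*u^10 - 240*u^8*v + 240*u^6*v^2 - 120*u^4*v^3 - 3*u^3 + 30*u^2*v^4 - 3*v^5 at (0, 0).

Type E8, Milnor number mu = 8.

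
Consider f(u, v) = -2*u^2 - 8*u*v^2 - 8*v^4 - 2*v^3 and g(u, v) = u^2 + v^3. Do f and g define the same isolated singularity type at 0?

The Hessian of f at 0 is [[-4, 0], [0, 0]] with rank 1, so corank 1. A Groebner basis of the Jacobian ideal J(f) in C{u,v} is {v^2, u}; counting standard monomials gives mu = 2. Corank 1: A-series; mu = 2 gives A_2. The Hessian of g at 0 is [[2, 0], [0, 0]] with rank 1, so corank 1. A Groebner basis of the Jacobian ideal J(g) in C{u,v} is {v^2, u}; counting standard monomials gives mu = 2. Corank 1: A-series; mu = 2 gives A_2. Both have type A_2, hence right-equivalent.

Yes.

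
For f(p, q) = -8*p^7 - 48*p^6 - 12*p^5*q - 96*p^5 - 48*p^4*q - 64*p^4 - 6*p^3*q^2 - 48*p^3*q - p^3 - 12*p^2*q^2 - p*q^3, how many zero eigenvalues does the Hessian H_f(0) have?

Hessian at 0 has rank 0.

2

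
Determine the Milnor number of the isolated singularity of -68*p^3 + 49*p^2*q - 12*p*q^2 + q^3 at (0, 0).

4

The Hessian of f at 0 has rank 0. Corank 2; j^3 = -(4*p - q)*(17*p^2 - 8*p*q + q^2) splits into three distinct lines over C (the quadratic factor has nonzero discriminant), so D_4.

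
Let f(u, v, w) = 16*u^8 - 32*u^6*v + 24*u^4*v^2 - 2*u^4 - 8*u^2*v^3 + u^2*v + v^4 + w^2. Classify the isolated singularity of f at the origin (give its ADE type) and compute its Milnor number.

Type D_5, Milnor number mu = 5.

The Hessian of f at 0 has rank 1. Corank 2; j^3 = u^2*v has shape L^2 M (L != M), so D-series; mu = 5 gives D_5.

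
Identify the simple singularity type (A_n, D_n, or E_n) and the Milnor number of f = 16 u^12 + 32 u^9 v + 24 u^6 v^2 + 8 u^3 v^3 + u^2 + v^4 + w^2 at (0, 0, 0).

The Hessian of f at 0 has rank 2. Corank 1: A-series; mu = 3 gives A_3.

Type A_3, Milnor number mu = 3.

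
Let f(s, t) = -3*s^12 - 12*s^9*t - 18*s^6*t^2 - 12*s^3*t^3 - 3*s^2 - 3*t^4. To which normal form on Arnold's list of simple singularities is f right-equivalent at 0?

A3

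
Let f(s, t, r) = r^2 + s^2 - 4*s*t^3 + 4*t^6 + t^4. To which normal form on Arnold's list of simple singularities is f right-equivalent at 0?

The Hessian of f at 0 has rank 2. Corank 1: A-series; mu = 3 gives A_3.

A3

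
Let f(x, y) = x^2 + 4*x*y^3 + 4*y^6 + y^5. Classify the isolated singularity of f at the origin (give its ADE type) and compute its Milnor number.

Type A_{4}, Milnor number mu = 4.

The Hessian of f at 0 has rank 1. Corank 1: A-series; mu = 4 gives A_4.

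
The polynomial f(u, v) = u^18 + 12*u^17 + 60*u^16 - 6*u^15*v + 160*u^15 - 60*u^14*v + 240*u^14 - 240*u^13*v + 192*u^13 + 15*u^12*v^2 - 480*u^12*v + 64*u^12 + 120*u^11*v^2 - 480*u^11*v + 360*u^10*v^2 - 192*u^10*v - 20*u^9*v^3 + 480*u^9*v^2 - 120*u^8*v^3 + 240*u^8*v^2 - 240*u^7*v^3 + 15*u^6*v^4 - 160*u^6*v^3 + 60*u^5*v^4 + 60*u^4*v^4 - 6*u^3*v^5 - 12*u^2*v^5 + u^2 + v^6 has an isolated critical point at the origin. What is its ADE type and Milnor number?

Type A5, Milnor number mu = 5.

The Hessian of f at 0 has rank 1. Corank 1: A-series; mu = 5 gives A_5.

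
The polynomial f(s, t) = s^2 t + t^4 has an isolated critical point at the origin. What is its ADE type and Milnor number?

Type D5, Milnor number mu = 5.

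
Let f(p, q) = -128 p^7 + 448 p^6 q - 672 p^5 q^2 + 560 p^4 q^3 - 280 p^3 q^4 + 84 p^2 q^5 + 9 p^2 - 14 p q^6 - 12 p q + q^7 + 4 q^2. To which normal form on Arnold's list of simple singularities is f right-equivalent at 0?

A_{6}

The Hessian of f at 0 is [[18, -12], [-12, 8]] with rank 1, so corank 1. A Groebner basis of the Jacobian ideal J(f) in C{p,q} is {q^6, p - 2*q/3}; counting standard monomials gives mu = 6. Corank 1: A-series; mu = 6 gives A_6.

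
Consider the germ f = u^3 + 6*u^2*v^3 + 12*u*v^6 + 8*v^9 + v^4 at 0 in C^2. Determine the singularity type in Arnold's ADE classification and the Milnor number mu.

The Hessian of f at 0 is [[0, 0], [0, 0]] with rank 0, so corank 2. A Groebner basis of the Jacobian ideal J(f) in C{u,v} is {v^3, u^2}; counting standard monomials gives mu = 6. Corank 2; j^3 = u^3 is a perfect cube, so E-series; the 4-jet and mu = 6 give E_6.

Type E_6, Milnor number mu = 6.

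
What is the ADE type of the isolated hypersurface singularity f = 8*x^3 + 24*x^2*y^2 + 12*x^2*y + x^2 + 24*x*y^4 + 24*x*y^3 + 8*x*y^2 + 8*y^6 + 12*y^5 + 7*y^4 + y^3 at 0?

The Hessian of f at 0 is [[2, 0], [0, 0]] with rank 1, so corank 1. A Groebner basis of the Jacobian ideal J(f) in C{x,y} is {y^2, x}; counting standard monomials gives mu = 2. Corank 1: A-series; mu = 2 gives A_2.

A_{2}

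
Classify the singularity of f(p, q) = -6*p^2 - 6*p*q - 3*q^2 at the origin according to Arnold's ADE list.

A1

The Hessian of f at 0 has rank 2. Corank 0: nondegenerate Morse point, so A_1.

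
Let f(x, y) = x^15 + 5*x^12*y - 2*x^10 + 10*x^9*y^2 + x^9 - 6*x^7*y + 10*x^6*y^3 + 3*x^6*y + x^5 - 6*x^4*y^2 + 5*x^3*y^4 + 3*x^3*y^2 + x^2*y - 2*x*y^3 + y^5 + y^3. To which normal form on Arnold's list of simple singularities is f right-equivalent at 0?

D_4

The Hessian of f at 0 is [[0, 0], [0, 0]] with rank 0, so corank 2. A Groebner basis of the Jacobian ideal J(f) in C{x,y} is {y^3, x^2 + 3*y^2, x*y}; counting standard monomials gives mu = 4. Corank 2; j^3 = y*(x^2 + y^2) splits into three distinct lines over C (the quadratic factor has nonzero discriminant), so D_4.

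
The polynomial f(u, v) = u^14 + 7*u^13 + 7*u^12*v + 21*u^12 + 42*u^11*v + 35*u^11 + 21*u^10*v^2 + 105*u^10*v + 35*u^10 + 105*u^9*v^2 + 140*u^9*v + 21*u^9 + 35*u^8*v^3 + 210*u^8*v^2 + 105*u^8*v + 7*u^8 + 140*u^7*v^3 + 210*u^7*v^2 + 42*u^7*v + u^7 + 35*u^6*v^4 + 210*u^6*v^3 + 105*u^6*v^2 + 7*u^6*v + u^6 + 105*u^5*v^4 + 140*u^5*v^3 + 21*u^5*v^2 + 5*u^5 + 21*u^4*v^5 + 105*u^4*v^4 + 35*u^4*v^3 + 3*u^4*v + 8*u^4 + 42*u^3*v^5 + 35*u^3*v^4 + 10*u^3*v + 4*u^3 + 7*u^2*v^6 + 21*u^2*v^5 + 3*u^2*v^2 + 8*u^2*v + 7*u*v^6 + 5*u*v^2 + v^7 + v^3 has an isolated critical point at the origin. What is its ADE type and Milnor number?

Type D_{8}, Milnor number mu = 8.

The Hessian of f at 0 has rank 0. Corank 2; j^3 = (u + v)*(2*u + v)^2 has shape L^2 M (L != M), so D-series; mu = 8 gives D_8.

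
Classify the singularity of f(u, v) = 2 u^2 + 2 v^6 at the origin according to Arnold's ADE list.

The Hessian of f at 0 is [[4, 0], [0, 0]] with rank 1, so corank 1. A Groebner basis of the Jacobian ideal J(f) in C{u,v} is {v^5, u}; counting standard monomials gives mu = 5. Corank 1: A-series; mu = 5 gives A_5.

A5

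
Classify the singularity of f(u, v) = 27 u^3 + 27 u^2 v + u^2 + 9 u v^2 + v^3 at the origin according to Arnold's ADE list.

A2

The Hessian of f at 0 has rank 1. Corank 1: A-series; mu = 2 gives A_2.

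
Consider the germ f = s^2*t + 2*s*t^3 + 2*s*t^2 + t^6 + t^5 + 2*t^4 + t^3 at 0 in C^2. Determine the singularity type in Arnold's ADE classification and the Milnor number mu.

The Hessian of f at 0 has rank 0. Corank 2; j^3 = t*(s + t)^2 has shape L^2 M (L != M), so D-series; mu = 7 gives D_7.

Type D_7, Milnor number mu = 7.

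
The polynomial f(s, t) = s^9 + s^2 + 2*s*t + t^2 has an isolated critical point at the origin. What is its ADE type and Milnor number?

Type A_8, Milnor number mu = 8.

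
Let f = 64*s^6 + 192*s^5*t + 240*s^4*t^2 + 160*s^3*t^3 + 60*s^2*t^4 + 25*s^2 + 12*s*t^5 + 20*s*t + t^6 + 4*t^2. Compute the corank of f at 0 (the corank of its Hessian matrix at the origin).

1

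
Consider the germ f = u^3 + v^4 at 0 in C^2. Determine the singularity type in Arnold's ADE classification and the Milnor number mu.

The Hessian of f at 0 is [[0, 0], [0, 0]] with rank 0, so corank 2. A Groebner basis of the Jacobian ideal J(f) in C{u,v} is {v^3, u^2}; counting standard monomials gives mu = 6. Corank 2; j^3 = u^3 is a perfect cube, so E-series; the 4-jet and mu = 6 give E_6.

Type E_{6}, Milnor number mu = 6.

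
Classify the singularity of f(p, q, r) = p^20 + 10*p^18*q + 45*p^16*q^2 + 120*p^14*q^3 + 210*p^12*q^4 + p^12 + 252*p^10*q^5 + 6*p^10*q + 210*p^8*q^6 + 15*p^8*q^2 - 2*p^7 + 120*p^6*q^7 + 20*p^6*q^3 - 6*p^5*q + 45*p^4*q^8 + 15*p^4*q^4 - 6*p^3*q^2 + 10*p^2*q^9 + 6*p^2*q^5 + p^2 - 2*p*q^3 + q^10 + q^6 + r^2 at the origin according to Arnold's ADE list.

A_9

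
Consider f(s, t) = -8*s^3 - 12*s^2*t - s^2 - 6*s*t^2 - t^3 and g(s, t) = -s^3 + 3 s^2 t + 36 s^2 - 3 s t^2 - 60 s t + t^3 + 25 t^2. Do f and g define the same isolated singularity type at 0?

The Hessian of f at 0 has rank 1. Corank 1: A-series; mu = 2 gives A_2. The Hessian of g at 0 has rank 1. Corank 1: A-series; mu = 2 gives A_2. Both have type A_2, hence right-equivalent.

Yes.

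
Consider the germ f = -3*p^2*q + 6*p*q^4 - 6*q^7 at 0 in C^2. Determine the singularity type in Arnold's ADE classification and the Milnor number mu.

Type D_8, Milnor number mu = 8.

The Hessian of f at 0 has rank 0. Corank 2; j^3 = -3*p^2*q has shape L^2 M (L != M), so D-series; mu = 8 gives D_8.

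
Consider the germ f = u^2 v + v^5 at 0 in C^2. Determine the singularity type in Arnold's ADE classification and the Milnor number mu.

The Hessian of f at 0 has rank 0. Corank 2; j^3 = u^2*v has shape L^2 M (L != M), so D-series; mu = 6 gives D_6.

Type D_6, Milnor number mu = 6.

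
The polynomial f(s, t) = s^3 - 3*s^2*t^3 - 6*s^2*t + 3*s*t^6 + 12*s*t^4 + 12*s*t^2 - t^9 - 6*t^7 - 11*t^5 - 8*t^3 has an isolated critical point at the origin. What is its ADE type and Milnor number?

Type E8, Milnor number mu = 8.

The Hessian of f at 0 has rank 0. Corank 2; j^3 = (s - 2*t)^3 is a perfect cube, so E-series; the 5-jet and mu = 8 give E_8.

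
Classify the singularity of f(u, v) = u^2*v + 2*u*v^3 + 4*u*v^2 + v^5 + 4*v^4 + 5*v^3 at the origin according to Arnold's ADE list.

The Hessian of f at 0 has rank 0. Corank 2; j^3 = v*(u^2 + 4*u*v + 5*v^2) splits into three distinct lines over C (the quadratic factor has nonzero discriminant), so D_4.

D_4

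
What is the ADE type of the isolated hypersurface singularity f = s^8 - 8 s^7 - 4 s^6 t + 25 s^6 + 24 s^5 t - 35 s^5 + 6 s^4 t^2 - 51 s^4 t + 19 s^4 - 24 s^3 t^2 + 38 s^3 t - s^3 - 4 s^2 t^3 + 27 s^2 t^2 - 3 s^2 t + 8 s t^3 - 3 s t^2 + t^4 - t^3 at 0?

E6

The Hessian of f at 0 is [[0, 0], [0, 0]] with rank 0, so corank 2. A Groebner basis of the Jacobian ideal J(f) in C{s,t} is {s^3 + 3*s^2/2 + 3*s*t + 3*t^2/2, s^2*t - 2*s^2 - 4*s*t - 2*t^2, 5*s^2/2 + s*t^2 + 5*s*t + 5*t^2/2, -3*s^2 - 6*s*t + t^3 - 3*t^2}; counting standard monomials gives mu = 6. Corank 2; j^3 = -(s + t)^3 is a perfect cube, so E-series; the 4-jet and mu = 6 give E_6.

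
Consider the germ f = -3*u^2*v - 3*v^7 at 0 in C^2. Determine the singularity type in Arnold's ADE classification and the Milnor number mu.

The Hessian of f at 0 has rank 0. Corank 2; j^3 = -3*u^2*v has shape L^2 M (L != M), so D-series; mu = 8 gives D_8.

Type D_8, Milnor number mu = 8.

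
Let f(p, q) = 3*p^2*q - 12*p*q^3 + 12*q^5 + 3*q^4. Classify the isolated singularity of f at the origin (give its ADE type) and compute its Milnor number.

The Hessian of f at 0 has rank 0. Corank 2; j^3 = 3*p^2*q has shape L^2 M (L != M), so D-series; mu = 5 gives D_5.

Type D5, Milnor number mu = 5.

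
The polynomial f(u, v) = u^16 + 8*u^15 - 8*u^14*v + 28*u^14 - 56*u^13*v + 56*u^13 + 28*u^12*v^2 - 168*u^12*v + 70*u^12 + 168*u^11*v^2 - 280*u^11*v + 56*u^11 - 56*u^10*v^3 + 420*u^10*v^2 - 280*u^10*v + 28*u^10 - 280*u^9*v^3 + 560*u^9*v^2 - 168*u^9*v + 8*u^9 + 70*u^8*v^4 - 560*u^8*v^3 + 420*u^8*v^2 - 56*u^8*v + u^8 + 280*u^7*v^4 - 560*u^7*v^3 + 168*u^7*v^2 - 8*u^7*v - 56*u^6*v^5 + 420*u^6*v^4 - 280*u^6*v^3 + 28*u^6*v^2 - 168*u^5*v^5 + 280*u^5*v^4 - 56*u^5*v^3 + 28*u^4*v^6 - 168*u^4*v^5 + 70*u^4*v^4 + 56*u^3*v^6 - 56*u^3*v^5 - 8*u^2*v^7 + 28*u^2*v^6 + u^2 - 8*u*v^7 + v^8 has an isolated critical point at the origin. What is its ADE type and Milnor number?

Type A7, Milnor number mu = 7.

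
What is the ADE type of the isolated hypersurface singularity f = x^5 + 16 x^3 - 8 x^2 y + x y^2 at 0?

D6

The Hessian of f at 0 is [[0, 0], [0, 0]] with rank 0, so corank 2. A Groebner basis of the Jacobian ideal J(f) in C{x,y} is {-1024*x*y/5 + y^4 + 256*y^2/5, x*y^2 - y^3/4, x^2 - x*y/4}; counting standard monomials gives mu = 6. Corank 2; j^3 = x*(4*x - y)^2 has shape L^2 M (L != M), so D-series; mu = 6 gives D_6.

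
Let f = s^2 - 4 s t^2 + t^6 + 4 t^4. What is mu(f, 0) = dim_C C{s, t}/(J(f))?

5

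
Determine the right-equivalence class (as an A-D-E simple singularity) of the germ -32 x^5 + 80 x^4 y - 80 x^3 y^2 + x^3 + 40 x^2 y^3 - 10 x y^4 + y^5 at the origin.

E_8

The Hessian of f at 0 is [[0, 0], [0, 0]] with rank 0, so corank 2. A Groebner basis of the Jacobian ideal J(f) in C{x,y} is {y^5, x*y^3 - y^4/8, x^2}; counting standard monomials gives mu = 8. Corank 2; j^3 = x^3 is a perfect cube, so E-series; the 5-jet and mu = 8 give E_8.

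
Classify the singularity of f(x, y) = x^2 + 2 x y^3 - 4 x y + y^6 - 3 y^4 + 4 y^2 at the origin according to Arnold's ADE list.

The Hessian of f at 0 is [[2, -4], [-4, 8]] with rank 1, so corank 1. A Groebner basis of the Jacobian ideal J(f) in C{x,y} is {y^3, x - 2*y}; counting standard monomials gives mu = 3. Corank 1: A-series; mu = 3 gives A_3.

A_3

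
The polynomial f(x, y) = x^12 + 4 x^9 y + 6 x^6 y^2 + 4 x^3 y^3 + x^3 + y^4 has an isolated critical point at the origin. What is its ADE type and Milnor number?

Type E_{6}, Milnor number mu = 6.

The Hessian of f at 0 has rank 0. Corank 2; j^3 = x^3 is a perfect cube, so E-series; the 4-jet and mu = 6 give E_6.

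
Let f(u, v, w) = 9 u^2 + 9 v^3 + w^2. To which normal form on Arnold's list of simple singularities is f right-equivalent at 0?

A2

The Hessian of f at 0 is [[18, 0, 0], [0, 0, 0], [0, 0, 2]] with rank 2, so corank 1. A Groebner basis of the Jacobian ideal J(f) in C{u,v,w} is {v^2, u, w}; counting standard monomials gives mu = 2. Corank 1: A-series; mu = 2 gives A_2.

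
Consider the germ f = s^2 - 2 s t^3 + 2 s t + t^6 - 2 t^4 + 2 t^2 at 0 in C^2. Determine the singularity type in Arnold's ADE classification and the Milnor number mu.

Type A_{1}, Milnor number mu = 1.

The Hessian of f at 0 is [[2, 2], [2, 4]] with rank 2, so corank 0. A Groebner basis of the Jacobian ideal J(f) in C{s,t} is {s, t}; counting standard monomials gives mu = 1. Corank 0: nondegenerate Morse point, so A_1.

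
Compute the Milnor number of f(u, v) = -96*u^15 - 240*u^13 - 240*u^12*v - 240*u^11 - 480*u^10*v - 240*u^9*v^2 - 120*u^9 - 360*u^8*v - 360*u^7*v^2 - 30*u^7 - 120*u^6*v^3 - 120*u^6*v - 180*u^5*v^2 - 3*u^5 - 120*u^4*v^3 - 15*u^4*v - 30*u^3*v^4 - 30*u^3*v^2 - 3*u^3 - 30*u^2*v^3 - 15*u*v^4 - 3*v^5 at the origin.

8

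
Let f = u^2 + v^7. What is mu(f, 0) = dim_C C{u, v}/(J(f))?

6

The Hessian of f at 0 has rank 1. Corank 1: A-series; mu = 6 gives A_6.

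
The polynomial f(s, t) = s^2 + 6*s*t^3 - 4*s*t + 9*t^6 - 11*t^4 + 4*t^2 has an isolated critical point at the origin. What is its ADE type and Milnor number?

Type A_{3}, Milnor number mu = 3.

The Hessian of f at 0 is [[2, -4], [-4, 8]] with rank 1, so corank 1. A Groebner basis of the Jacobian ideal J(f) in C{s,t} is {t^3, s - 2*t}; counting standard monomials gives mu = 3. Corank 1: A-series; mu = 3 gives A_3.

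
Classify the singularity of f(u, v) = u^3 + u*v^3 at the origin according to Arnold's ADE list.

E_{7}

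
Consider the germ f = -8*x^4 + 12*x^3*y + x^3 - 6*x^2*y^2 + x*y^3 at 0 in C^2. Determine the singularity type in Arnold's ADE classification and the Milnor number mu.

The Hessian of f at 0 is [[0, 0], [0, 0]] with rank 0, so corank 2. A Groebner basis of the Jacobian ideal J(f) in C{x,y} is {3*x^2/4 + y^4 + y^3/4, x^3, x^2*y - x^2/4 - y^3/12, -x^2 + x*y^2 - y^3/3}; counting standard monomials gives mu = 7. Corank 2; j^3 = x^3 is a perfect cube, so E-series; the 4-jet and mu = 7 give E_7.

Type E7, Milnor number mu = 7.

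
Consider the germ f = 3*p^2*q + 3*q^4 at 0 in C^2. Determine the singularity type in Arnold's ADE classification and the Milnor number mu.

The Hessian of f at 0 has rank 0. Corank 2; j^3 = 3*p^2*q has shape L^2 M (L != M), so D-series; mu = 5 gives D_5.

Type D5, Milnor number mu = 5.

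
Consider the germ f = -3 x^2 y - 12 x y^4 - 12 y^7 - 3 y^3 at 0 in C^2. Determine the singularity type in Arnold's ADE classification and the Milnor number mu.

Type D4, Milnor number mu = 4.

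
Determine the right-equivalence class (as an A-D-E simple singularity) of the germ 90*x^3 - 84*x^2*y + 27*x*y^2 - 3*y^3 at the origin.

D4

The Hessian of f at 0 is [[0, 0], [0, 0]] with rank 0, so corank 2. A Groebner basis of the Jacobian ideal J(f) in C{x,y} is {y^3, x^2 - 3*y^2/26, x*y - 9*y^2/26}; counting standard monomials gives mu = 4. Corank 2; j^3 = 3*(3*x - y)*(10*x^2 - 6*x*y + y^2) splits into three distinct lines over C (the quadratic factor has nonzero discriminant), so D_4.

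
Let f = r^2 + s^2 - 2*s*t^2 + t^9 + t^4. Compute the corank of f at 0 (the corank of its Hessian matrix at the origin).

The Hessian at 0 is [[2, 0, 0], [0, 0, 0], [0, 0, 2]] of rank 2; hence corank 1.

1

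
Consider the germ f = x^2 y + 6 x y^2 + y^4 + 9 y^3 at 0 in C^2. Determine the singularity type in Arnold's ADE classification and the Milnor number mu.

Type D_5, Milnor number mu = 5.

The Hessian of f at 0 is [[0, 0], [0, 0]] with rank 0, so corank 2. A Groebner basis of the Jacobian ideal J(f) in C{x,y} is {x^3 - 27*x^2/4 + 243*y^2/4, x^2/4 + y^3 - 9*y^2/4, x*y + 3*y^2}; counting standard monomials gives mu = 5. Corank 2; j^3 = y*(x + 3*y)^2 has shape L^2 M (L != M), so D-series; mu = 5 gives D_5.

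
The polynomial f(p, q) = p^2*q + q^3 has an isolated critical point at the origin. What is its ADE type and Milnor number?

Type D_{4}, Milnor number mu = 4.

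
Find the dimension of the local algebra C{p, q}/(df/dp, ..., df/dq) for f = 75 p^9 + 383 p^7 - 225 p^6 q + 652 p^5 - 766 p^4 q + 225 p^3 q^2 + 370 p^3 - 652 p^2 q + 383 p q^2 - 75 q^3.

4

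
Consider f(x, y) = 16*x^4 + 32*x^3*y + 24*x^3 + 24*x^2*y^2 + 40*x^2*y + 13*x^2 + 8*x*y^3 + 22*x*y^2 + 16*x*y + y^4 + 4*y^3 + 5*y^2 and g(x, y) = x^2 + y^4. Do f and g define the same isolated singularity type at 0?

No.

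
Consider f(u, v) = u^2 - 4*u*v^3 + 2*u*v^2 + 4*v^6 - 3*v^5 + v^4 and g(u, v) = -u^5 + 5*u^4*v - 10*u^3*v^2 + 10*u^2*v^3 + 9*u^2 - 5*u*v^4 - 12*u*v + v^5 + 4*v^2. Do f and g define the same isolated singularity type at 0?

Yes.

The Hessian of f at 0 has rank 1. Corank 1: A-series; mu = 4 gives A_4. The Hessian of g at 0 has rank 1. Corank 1: A-series; mu = 4 gives A_4. Both have type A_4, hence right-equivalent.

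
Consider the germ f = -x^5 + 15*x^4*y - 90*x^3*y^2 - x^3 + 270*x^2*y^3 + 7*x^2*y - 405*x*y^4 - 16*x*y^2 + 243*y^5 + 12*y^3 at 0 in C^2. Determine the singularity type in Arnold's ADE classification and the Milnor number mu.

Type D_{6}, Milnor number mu = 6.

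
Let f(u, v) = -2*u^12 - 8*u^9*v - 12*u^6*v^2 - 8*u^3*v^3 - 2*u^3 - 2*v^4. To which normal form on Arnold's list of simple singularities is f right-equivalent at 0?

The Hessian of f at 0 is [[0, 0], [0, 0]] with rank 0, so corank 2. A Groebner basis of the Jacobian ideal J(f) in C{u,v} is {v^3, u^2}; counting standard monomials gives mu = 6. Corank 2; j^3 = -2*u^3 is a perfect cube, so E-series; the 4-jet and mu = 6 give E_6.

E_{6}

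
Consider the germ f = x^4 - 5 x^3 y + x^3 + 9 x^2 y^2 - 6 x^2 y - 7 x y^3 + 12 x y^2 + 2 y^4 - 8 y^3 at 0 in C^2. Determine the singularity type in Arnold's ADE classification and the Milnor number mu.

Type E_{7}, Milnor number mu = 7.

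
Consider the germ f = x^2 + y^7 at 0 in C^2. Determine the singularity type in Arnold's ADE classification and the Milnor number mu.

Type A_{6}, Milnor number mu = 6.

The Hessian of f at 0 has rank 1. Corank 1: A-series; mu = 6 gives A_6.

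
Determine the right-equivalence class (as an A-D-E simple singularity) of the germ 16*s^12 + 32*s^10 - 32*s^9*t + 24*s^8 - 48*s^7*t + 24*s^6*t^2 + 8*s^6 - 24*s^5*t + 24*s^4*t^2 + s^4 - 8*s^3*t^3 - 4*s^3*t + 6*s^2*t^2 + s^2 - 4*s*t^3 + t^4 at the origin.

A_{3}

The Hessian of f at 0 has rank 1. Corank 1: A-series; mu = 3 gives A_3.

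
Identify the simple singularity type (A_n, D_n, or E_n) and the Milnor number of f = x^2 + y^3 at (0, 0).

Type A_{2}, Milnor number mu = 2.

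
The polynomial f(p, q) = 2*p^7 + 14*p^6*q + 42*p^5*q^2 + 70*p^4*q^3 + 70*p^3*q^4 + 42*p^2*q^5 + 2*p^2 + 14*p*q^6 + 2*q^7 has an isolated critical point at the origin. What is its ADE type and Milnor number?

The Hessian of f at 0 is [[4, 0], [0, 0]] with rank 1, so corank 1. A Groebner basis of the Jacobian ideal J(f) in C{p,q} is {q^6, p}; counting standard monomials gives mu = 6. Corank 1: A-series; mu = 6 gives A_6.

Type A_{6}, Milnor number mu = 6.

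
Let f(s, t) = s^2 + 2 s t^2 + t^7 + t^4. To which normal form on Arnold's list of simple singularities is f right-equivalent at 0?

A6

The Hessian of f at 0 is [[2, 0], [0, 0]] with rank 1, so corank 1. A Groebner basis of the Jacobian ideal J(f) in C{s,t} is {s^3, s + t^2}; counting standard monomials gives mu = 6. Corank 1: A-series; mu = 6 gives A_6.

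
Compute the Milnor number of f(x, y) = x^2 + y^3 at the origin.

2

The Hessian of f at 0 is [[2, 0], [0, 0]] with rank 1, so corank 1. A Groebner basis of the Jacobian ideal J(f) in C{x,y} is {y^2, x}; counting standard monomials gives mu = 2. Corank 1: A-series; mu = 2 gives A_2.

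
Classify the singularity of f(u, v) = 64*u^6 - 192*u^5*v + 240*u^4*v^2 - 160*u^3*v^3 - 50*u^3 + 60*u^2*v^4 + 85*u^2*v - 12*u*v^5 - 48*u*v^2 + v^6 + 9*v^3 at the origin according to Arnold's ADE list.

D_{7}

The Hessian of f at 0 is [[0, 0], [0, 0]] with rank 0, so corank 2. A Groebner basis of the Jacobian ideal J(f) in C{u,v} is {15625*u*v/12 + v^5 - 3125*v^2/4, u*v^2 - 3*v^3/5, u^2 - 11*u*v/10 + 3*v^2/10}; counting standard monomials gives mu = 7. Corank 2; j^3 = -(2*u - v)*(5*u - 3*v)^2 has shape L^2 M (L != M), so D-series; mu = 7 gives D_7.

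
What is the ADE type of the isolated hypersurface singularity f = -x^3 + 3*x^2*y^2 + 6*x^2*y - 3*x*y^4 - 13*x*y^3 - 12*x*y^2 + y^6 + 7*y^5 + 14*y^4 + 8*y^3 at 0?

E_7

The Hessian of f at 0 has rank 0. Corank 2; j^3 = -(x - 2*y)^3 is a perfect cube, so E-series; the 4-jet and mu = 7 give E_7.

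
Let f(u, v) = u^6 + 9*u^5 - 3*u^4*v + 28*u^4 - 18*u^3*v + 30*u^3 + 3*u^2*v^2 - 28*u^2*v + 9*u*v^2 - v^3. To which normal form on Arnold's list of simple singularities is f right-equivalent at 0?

The Hessian of f at 0 has rank 0. Corank 2; j^3 = (3*u - v)*(10*u^2 - 6*u*v + v^2) splits into three distinct lines over C (the quadratic factor has nonzero discriminant), so D_4.

D_{4}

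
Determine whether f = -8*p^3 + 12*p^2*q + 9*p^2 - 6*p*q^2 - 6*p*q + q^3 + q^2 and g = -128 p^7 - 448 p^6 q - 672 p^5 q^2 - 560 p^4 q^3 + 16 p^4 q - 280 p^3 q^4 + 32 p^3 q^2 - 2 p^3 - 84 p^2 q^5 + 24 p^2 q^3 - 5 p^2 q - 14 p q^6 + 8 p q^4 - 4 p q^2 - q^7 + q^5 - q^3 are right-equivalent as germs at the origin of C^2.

No.

The Hessian of f at 0 is [[18, -6], [-6, 2]] with rank 1, so corank 1. A Groebner basis of the Jacobian ideal J(f) in C{p,q} is {q^2, p - q/3}; counting standard monomials gives mu = 2. Corank 1: A-series; mu = 2 gives A_2. The Hessian of g at 0 is [[0, 0], [0, 0]] with rank 0, so corank 2. A Groebner basis of the Jacobian ideal J(g) in C{p,q} is {p*q/11 + q^4 + q^2/11, p*q^2 + q^3, p^2 + 17*p*q/11 + 6*q^2/11}; counting standard monomials gives mu = 6. Corank 2; j^3 = -(p + q)^2*(2*p + q) has shape L^2 M (L != M), so D-series; mu = 6 gives D_6. f is A_2 but g is D_6, hence not right-equivalent.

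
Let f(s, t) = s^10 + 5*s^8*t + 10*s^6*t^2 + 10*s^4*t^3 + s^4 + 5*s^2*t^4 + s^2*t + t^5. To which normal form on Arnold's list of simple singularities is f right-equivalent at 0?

The Hessian of f at 0 is [[0, 0], [0, 0]] with rank 0, so corank 2. A Groebner basis of the Jacobian ideal J(f) in C{s,t} is {s^2/5 + t^4, s^3, s*t}; counting standard monomials gives mu = 6. Corank 2; j^3 = s^2*t has shape L^2 M (L != M), so D-series; mu = 6 gives D_6.

D_6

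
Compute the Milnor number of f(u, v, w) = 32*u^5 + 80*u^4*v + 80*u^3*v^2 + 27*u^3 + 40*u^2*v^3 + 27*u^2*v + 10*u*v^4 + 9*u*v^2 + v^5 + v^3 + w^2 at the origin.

The Hessian of f at 0 has rank 1. Corank 2; j^3 = (3*u + v)^3 is a perfect cube, so E-series; the 5-jet and mu = 8 give E_8.

8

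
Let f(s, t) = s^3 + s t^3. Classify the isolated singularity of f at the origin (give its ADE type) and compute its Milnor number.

Type E7, Milnor number mu = 7.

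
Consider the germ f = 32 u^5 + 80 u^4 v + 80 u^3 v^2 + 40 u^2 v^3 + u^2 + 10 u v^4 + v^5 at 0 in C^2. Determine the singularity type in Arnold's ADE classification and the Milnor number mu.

The Hessian of f at 0 has rank 1. Corank 1: A-series; mu = 4 gives A_4.

Type A_4, Milnor number mu = 4.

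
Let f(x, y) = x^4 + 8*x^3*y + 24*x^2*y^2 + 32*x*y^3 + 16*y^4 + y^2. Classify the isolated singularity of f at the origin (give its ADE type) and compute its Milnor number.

The Hessian of f at 0 has rank 1. Corank 1: A-series; mu = 3 gives A_3.

Type A_{3}, Milnor number mu = 3.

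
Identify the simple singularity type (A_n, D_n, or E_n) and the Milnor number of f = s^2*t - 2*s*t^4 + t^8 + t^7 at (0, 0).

Type D9, Milnor number mu = 9.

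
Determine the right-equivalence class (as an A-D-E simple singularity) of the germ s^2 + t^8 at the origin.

The Hessian of f at 0 is [[2, 0], [0, 0]] with rank 1, so corank 1. A Groebner basis of the Jacobian ideal J(f) in C{s,t} is {t^7, s}; counting standard monomials gives mu = 7. Corank 1: A-series; mu = 7 gives A_7.

A7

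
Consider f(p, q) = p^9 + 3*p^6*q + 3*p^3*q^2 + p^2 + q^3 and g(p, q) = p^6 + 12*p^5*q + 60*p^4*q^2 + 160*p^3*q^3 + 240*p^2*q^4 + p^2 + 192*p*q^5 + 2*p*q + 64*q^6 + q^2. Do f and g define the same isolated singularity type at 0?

No.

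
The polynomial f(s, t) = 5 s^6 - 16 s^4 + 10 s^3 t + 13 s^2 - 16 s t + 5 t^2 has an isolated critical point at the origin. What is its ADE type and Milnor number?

Type A1, Milnor number mu = 1.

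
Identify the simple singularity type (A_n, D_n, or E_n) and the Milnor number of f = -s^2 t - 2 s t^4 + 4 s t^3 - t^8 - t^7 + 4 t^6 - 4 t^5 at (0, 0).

Type D_9, Milnor number mu = 9.

The Hessian of f at 0 is [[0, 0], [0, 0]] with rank 0, so corank 2. A Groebner basis of the Jacobian ideal J(f) in C{s,t} is {s^2*t^2 + 28*s^2*t/31 - 12*s^2/31 + 160*s*t^2/31 + 272*s*t/31 - 544*t^3/31, -8*s^2*t/31 - s^2/31 + s*t^3 + 34*s*t^2/31 + 64*s*t/31 - 128*t^3/31, s*t + t^4 - 2*t^3, s^3 + 52*s^2*t/31 - 40*s^2/31 + 368*s*t^2/31 + 576*s*t/31 - 1152*t^3/31}; counting standard monomials gives mu = 9. Corank 2; j^3 = -s^2*t has shape L^2 M (L != M), so D-series; mu = 9 gives D_9.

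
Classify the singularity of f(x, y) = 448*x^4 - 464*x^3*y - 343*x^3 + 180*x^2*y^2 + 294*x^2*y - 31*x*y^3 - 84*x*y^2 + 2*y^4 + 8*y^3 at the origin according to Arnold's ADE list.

The Hessian of f at 0 is [[0, 0], [0, 0]] with rank 0, so corank 2. A Groebner basis of the Jacobian ideal J(f) in C{x,y} is {17294403*x^2/16 - 2470629*x*y/4 + y^4 - 343*y^3/16 + 352947*y^2/4, x^3 - 2205*x^2/8 + 315*x*y/2 - y^3/56 - 45*y^2/2, x^2*y - 10633*x^2/16 + 1519*x*y/4 - 23*y^3/336 - 217*y^2/4, -2401*x^2/2 + x*y^2 + 686*x*y - 11*y^3/42 - 98*y^2}; counting standard monomials gives mu = 7. Corank 2; j^3 = -(7*x - 2*y)^3 is a perfect cube, so E-series; the 4-jet and mu = 7 give E_7.

E_7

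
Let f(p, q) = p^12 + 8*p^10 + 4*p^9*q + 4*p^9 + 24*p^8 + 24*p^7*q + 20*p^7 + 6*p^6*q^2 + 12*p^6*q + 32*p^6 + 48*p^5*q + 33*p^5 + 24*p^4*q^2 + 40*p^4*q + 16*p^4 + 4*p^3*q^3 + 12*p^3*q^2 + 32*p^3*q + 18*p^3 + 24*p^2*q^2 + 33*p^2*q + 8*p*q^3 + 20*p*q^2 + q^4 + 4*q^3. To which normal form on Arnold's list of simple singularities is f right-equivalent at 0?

The Hessian of f at 0 has rank 0. Corank 2; j^3 = (2*p + q)*(3*p + 2*q)^2 has shape L^2 M (L != M), so D-series; mu = 5 gives D_5.

D5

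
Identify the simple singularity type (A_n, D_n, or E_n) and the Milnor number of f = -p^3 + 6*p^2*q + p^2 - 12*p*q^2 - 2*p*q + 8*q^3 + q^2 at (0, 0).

The Hessian of f at 0 has rank 1. Corank 1: A-series; mu = 2 gives A_2.

Type A_2, Milnor number mu = 2.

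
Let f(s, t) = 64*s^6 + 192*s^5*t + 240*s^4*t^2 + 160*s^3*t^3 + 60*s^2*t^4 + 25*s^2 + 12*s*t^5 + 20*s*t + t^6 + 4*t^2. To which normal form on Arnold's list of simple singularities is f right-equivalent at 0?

A5

The Hessian of f at 0 is [[50, 20], [20, 8]] with rank 1, so corank 1. A Groebner basis of the Jacobian ideal J(f) in C{s,t} is {t^5, s + 2*t/5}; counting standard monomials gives mu = 5. Corank 1: A-series; mu = 5 gives A_5.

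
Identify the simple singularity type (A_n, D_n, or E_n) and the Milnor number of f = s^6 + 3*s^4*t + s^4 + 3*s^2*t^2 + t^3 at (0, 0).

Type E6, Milnor number mu = 6.

The Hessian of f at 0 has rank 0. Corank 2; j^3 = t^3 is a perfect cube, so E-series; the 4-jet and mu = 6 give E_6.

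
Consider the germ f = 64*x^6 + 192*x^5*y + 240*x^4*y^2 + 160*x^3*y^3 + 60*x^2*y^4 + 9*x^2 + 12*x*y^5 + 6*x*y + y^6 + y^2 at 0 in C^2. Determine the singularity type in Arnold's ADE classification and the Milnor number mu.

Type A5, Milnor number mu = 5.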